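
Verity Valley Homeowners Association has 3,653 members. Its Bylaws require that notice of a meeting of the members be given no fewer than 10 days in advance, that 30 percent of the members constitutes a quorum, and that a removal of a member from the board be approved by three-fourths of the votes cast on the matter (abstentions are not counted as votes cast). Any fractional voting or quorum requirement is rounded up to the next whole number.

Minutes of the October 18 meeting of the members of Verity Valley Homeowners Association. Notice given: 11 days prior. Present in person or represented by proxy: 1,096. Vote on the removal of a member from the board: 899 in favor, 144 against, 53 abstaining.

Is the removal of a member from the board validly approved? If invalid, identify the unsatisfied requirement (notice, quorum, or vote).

Notice: 11 days given; 10 required. Satisfied.
Quorum: 30% of 3,653 = 1,095.90, rounded up to 1,096; 1,096 present. Satisfied.
Vote: requires three-fourths of the votes cast (1,096 − 53 abstaining = 1,043); 3/4 of 1043 = 782.25, rounded up to 783, so 783 needed; 899 in favor. Satisfied.

Valid — all requirements satisfied.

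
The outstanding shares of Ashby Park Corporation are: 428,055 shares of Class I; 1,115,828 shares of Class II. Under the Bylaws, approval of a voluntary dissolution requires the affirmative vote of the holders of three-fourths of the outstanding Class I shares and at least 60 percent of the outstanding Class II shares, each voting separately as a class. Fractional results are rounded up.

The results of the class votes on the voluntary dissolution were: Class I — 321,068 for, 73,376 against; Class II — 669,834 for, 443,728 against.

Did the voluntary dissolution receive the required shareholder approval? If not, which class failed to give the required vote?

Class I: 3/4 of 428055 = 321041.25, rounded up to 321042; 321,042 required, 321,068 in favor — approved.
Class II: 3/5 of 1115828 = 669496.80, rounded up to 669497; 669,497 required, 669,834 in favor — approved.

Approved — every class gave the required vote.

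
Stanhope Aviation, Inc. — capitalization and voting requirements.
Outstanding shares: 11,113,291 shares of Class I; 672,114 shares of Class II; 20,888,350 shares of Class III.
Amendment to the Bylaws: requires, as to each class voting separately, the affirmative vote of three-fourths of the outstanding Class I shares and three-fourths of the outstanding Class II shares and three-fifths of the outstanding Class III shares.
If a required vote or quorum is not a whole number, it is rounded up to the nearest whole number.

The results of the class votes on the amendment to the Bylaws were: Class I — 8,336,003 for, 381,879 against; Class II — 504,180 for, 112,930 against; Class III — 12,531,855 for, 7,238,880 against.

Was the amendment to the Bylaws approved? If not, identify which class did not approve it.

Class I: 3/4 of 11113291 = 8334968.25, rounded up to 8334969; 8,334,969 required, 8,336,003 in favor — approved.
Class II: 3/4 of 672114 = 504085.50, rounded up to 504086; 504,086 required, 504,180 in favor — approved.
Class III: 3/5 of 20888350 = 12533010; 12,533,010 required, 12,531,855 in favor — not approved.

Not approved — the Class III shares did not give the required vote.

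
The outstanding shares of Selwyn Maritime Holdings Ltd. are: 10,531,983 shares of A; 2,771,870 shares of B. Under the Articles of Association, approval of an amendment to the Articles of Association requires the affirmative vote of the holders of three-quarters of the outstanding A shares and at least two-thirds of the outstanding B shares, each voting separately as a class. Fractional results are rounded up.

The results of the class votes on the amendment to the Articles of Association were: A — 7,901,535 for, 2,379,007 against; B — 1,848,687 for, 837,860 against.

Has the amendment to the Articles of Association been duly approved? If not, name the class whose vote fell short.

Approved — every class gave the required vote.

A: 3/4 of 10531983 = 7898987.25, rounded up to 7898988; 7,898,988 required, 7,901,535 in favor — approved.
B: 2/3 of 2771870 = 1847913.33, rounded up to 1847914; 1,847,914 required, 1,848,687 in favor — approved.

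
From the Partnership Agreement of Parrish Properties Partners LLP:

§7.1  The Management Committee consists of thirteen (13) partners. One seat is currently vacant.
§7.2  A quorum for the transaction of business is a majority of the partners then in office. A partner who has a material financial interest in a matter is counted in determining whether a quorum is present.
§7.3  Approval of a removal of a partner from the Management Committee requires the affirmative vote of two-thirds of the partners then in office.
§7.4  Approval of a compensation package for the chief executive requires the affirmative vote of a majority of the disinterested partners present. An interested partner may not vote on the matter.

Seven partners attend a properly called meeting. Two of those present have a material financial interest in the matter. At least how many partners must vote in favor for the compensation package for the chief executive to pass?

The compensation package for the chief executive requires a majority of the disinterested partners present (7 − 2 = 5).
A majority of 5 is 3.

3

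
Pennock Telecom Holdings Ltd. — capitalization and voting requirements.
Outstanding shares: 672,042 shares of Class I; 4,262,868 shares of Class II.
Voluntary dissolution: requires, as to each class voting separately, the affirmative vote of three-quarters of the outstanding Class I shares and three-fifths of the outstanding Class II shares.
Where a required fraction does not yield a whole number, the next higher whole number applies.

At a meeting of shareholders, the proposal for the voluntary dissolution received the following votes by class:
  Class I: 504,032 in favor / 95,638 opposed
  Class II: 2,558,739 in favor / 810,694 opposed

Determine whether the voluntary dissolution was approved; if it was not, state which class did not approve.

Class I: 3/4 of 672042 = 504031.50, rounded up to 504032; 504,032 required, 504,032 in favor — approved.
Class II: 3/5 of 4262868 = 2557720.80, rounded up to 2557721; 2,557,721 required, 2,558,739 in favor — approved.

Approved — every class gave the required vote.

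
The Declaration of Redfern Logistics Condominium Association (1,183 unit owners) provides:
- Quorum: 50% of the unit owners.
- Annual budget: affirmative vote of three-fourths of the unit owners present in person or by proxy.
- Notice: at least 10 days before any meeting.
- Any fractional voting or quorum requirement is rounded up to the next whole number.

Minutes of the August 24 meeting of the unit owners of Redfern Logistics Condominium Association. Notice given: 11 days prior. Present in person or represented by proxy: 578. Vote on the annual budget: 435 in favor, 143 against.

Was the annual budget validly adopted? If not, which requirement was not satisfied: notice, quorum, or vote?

Invalid — quorum requirement not satisfied.

Notice: 11 days given; 10 required. Satisfied.
Quorum: 50% of 1,183 = 591.50, rounded up to 592; 578 present. Not satisfied.
Vote: requires three-fourths of those present (578); 3/4 of 578 = 433.50, rounded up to 434, so 434 needed; 435 in favor. Satisfied.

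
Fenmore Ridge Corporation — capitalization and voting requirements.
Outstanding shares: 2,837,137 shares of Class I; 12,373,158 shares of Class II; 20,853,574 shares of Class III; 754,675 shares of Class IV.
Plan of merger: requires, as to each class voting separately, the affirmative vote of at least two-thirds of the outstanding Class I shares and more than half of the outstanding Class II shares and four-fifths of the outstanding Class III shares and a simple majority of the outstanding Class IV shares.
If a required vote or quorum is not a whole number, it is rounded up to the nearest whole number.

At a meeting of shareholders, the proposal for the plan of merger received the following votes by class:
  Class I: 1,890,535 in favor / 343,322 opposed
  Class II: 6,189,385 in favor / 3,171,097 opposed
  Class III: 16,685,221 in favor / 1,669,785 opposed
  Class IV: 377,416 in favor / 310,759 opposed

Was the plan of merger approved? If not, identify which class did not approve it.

Not approved — the Class I shares did not give the required vote.

Class I: 2/3 of 2837137 = 1891424.67, rounded up to 1891425; 1,891,425 required, 1,890,535 in favor — not approved.
Class II: a majority of 12373158 is 6186580; 6,186,580 required, 6,189,385 in favor — approved.
Class III: 4/5 of 20853574 = 16682859.20, rounded up to 16682860; 16,682,860 required, 16,685,221 in favor — approved.
Class IV: a majority of 754675 is 377338; 377,338 required, 377,416 in favor — approved.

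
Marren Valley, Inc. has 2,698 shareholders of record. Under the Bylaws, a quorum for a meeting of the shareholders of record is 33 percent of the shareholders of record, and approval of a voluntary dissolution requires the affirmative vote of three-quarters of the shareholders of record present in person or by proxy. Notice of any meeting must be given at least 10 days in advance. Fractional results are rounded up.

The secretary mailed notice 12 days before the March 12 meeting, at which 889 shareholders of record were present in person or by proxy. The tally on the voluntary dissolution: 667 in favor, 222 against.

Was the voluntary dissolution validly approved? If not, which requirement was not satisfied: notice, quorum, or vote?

Notice: 12 days given; 10 required. Satisfied.
Quorum: 33% of 2,698 = 890.34, rounded up to 891; 889 present. Not satisfied.
Vote: requires three-fourths of those present (889); 3/4 of 889 = 666.75, rounded up to 667, so 667 needed; 667 in favor. Satisfied.

Invalid — quorum requirement not satisfied.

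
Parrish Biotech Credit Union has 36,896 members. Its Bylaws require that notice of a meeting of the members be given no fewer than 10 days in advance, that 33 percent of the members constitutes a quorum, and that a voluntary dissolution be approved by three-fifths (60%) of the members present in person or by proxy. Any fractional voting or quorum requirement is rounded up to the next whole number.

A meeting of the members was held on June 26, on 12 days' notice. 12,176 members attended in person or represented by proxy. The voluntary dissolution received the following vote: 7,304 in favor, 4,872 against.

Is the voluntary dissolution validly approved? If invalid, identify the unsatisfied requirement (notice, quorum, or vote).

Notice: 12 days given; 10 required. Satisfied.
Quorum: 33% of 36,896 = 12,175.68, rounded up to 12,176; 12,176 present. Satisfied.
Vote: requires three-fifths of those present (12,176); 3/5 of 12176 = 7305.60, rounded up to 7306, so 7,306 needed; 7,304 in favor. Not satisfied.

Invalid — vote requirement not satisfied.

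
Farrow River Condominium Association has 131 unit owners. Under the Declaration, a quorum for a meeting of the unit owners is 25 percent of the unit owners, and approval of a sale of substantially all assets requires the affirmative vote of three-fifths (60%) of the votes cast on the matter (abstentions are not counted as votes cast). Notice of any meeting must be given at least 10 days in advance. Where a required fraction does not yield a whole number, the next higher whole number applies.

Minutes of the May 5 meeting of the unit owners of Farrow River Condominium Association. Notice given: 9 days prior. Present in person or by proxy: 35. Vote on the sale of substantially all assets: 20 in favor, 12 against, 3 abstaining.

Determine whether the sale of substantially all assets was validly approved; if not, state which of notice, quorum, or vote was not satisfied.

Invalid — notice requirement not satisfied.

Notice: 9 days given; 10 required. Not satisfied.
Quorum: 25% of 131 = 32.75, rounded up to 33; 35 present. Satisfied.
Vote: requires three-fifths of the votes cast (35 − 3 abstaining = 32); 3/5 of 32 = 19.20, rounded up to 20, so 20 needed; 20 in favor. Satisfied.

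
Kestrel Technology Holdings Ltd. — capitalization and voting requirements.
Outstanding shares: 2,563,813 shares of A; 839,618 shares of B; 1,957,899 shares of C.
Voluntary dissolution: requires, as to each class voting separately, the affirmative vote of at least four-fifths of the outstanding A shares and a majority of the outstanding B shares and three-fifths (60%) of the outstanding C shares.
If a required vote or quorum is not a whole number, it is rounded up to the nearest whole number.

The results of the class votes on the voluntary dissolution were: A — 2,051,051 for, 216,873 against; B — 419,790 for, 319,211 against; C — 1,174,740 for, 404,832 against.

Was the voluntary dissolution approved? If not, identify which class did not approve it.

Not approved — the B shares did not give the required vote.

A: 4/5 of 2563813 = 2051050.40, rounded up to 2051051; 2,051,051 required, 2,051,051 in favor — approved.
B: a majority of 839618 is 419810; 419,810 required, 419,790 in favor — not approved.
C: 3/5 of 1957899 = 1174739.40, rounded up to 1174740; 1,174,740 required, 1,174,740 in favor — approved.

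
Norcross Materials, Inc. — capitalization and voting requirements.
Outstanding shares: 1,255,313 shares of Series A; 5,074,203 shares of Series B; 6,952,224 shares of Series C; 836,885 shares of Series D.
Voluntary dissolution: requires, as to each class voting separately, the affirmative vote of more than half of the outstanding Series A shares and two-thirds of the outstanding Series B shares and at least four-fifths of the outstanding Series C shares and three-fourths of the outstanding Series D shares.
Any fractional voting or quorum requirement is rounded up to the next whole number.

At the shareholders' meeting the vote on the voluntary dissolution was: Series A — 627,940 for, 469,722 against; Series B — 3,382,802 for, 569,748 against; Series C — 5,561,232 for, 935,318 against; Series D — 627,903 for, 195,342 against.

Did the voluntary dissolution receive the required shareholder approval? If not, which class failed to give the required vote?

Series A: a majority of 1255313 is 627657; 627,657 required, 627,940 in favor — approved.
Series B: 2/3 of 5074203 = 3382802; 3,382,802 required, 3,382,802 in favor — approved.
Series C: 4/5 of 6952224 = 5561779.20, rounded up to 5561780; 5,561,780 required, 5,561,232 in favor — not approved.
Series D: 3/4 of 836885 = 627663.75, rounded up to 627664; 627,664 required, 627,903 in favor — approved.

Not approved — the Series C shares did not give the required vote.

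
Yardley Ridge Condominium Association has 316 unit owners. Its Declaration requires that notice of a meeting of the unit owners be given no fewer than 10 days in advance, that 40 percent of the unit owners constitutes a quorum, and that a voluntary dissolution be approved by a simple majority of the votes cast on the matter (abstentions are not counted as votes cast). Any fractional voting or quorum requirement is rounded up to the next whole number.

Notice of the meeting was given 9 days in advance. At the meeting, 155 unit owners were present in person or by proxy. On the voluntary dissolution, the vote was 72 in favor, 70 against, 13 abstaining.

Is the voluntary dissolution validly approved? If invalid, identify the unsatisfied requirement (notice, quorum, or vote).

Notice: 9 days given; 10 required. Not satisfied.
Quorum: 40% of 316 = 126.40, rounded up to 127; 155 present. Satisfied.
Vote: requires a majority of the votes cast (155 − 13 abstaining = 142); a majority of 142 is 72, so 72 needed; 72 in favor. Satisfied.

Invalid — notice requirement not satisfied.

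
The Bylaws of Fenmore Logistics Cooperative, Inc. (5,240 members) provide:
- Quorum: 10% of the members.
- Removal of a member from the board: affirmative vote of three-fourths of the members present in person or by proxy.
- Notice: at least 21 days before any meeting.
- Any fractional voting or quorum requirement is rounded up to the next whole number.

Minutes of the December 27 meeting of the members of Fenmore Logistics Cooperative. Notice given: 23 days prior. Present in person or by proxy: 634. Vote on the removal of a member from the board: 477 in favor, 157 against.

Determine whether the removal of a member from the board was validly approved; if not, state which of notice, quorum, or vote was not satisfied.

Valid — all requirements satisfied.

Notice: 23 days given; 21 required. Satisfied.
Quorum: 10% of 5,240 = 524; 634 present. Satisfied.
Vote: requires three-fourths of those present (634); 3/4 of 634 = 475.50, rounded up to 476, so 476 needed; 477 in favor. Satisfied.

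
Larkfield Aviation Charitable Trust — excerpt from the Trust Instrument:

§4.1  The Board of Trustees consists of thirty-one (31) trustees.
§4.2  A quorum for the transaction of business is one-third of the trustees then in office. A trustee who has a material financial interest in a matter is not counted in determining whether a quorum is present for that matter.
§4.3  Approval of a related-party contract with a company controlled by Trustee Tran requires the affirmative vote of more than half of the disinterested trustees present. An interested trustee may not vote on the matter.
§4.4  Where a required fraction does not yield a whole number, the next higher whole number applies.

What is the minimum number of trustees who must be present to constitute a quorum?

11

1/3 of 31 = 10.33, rounded up to 11.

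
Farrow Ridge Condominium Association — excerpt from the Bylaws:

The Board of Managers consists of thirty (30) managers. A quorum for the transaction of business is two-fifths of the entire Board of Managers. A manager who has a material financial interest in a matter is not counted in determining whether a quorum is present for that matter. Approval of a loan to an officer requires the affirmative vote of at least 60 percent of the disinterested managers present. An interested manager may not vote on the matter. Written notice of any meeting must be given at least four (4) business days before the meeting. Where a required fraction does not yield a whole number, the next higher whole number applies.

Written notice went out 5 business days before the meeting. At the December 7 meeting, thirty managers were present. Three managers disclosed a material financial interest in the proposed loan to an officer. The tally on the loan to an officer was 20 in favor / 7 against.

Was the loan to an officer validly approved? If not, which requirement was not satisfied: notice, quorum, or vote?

Valid — all requirements satisfied.

Notice: 5 business days given; 4 required (5 ≥ 4). Satisfied.
Quorum: 30 present, but the 3 interested managers do not count, leaving 27. Quorum is 12. Satisfied.
Vote: the loan to an officer requires three-fifths of the disinterested managers present (30 − 3 = 27). 3/5 of 27 = 16.20, rounded up to 17, so 17 affirmative votes are needed; 20 voted in favor. Satisfied.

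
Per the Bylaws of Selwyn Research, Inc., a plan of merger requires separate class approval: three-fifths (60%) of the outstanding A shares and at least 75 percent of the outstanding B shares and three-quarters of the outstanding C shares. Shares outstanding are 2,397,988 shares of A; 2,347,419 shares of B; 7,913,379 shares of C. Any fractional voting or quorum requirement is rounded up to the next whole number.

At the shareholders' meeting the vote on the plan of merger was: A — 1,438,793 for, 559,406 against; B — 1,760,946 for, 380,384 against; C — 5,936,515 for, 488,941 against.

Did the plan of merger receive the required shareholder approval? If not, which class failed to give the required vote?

A: 3/5 of 2397988 = 1438792.80, rounded up to 1438793; 1,438,793 required, 1,438,793 in favor — approved.
B: 3/4 of 2347419 = 1760564.25, rounded up to 1760565; 1,760,565 required, 1,760,946 in favor — approved.
C: 3/4 of 7913379 = 5935034.25, rounded up to 5935035; 5,935,035 required, 5,936,515 in favor — approved.

Approved — every class gave the required vote.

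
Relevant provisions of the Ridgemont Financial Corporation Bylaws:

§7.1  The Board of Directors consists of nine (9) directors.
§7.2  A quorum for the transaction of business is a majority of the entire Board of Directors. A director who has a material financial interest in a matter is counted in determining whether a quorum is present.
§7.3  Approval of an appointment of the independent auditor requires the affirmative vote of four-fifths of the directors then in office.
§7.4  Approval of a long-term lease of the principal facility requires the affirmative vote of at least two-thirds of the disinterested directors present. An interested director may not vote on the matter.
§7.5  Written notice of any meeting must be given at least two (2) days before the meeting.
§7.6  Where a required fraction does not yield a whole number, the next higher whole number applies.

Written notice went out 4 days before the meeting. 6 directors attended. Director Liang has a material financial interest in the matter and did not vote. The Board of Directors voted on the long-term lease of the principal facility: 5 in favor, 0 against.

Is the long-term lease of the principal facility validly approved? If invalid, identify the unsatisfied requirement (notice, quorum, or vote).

Notice: 4 days given; 2 required (4 ≥ 2). Satisfied.
Quorum: 6 present (interested directors count toward quorum); quorum is 5. Satisfied.
Vote: the long-term lease of the principal facility requires two-thirds of the disinterested directors present (6 − 1 = 5). 2/3 of 5 = 3.33, rounded up to 4, so 4 affirmative votes are needed; 5 voted in favor. Satisfied.

Valid — all requirements satisfied.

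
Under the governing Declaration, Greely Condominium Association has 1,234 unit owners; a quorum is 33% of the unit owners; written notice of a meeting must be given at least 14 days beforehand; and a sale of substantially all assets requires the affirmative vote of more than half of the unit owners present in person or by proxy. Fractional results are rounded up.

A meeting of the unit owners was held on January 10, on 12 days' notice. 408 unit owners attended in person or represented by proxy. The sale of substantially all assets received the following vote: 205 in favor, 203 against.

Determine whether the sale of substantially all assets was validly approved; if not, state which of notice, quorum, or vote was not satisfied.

Invalid — notice requirement not satisfied.

Notice: 12 days given; 14 required. Not satisfied.
Quorum: 33% of 1,234 = 407.22, rounded up to 408; 408 present. Satisfied.
Vote: requires a majority of those present (408); a majority of 408 is 205, so 205 needed; 205 in favor. Satisfied.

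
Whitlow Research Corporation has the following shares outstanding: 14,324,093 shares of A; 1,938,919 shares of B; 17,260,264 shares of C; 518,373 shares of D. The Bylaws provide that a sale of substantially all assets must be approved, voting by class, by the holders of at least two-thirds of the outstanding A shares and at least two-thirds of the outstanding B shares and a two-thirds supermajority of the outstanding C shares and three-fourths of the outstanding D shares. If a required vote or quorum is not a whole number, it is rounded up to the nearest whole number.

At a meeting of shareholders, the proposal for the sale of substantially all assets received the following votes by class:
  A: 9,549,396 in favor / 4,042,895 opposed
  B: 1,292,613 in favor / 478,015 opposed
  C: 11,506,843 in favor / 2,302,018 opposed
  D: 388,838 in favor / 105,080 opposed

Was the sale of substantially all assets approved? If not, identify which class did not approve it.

Approved — every class gave the required vote.

A: 2/3 of 14324093 = 9549395.33, rounded up to 9549396; 9,549,396 required, 9,549,396 in favor — approved.
B: 2/3 of 1938919 = 1292612.67, rounded up to 1292613; 1,292,613 required, 1,292,613 in favor — approved.
C: 2/3 of 17260264 = 11506842.67, rounded up to 11506843; 11,506,843 required, 11,506,843 in favor — approved.
D: 3/4 of 518373 = 388779.75, rounded up to 388780; 388,780 required, 388,838 in favor — approved.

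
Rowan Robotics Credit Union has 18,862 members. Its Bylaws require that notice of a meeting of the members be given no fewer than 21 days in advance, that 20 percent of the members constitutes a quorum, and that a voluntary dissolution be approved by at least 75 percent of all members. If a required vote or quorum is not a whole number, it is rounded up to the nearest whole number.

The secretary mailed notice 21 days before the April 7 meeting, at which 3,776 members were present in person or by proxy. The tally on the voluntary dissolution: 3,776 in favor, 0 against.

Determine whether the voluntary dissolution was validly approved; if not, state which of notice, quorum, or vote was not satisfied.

Invalid — vote requirement not satisfied.

Notice: 21 days given; 21 required. Satisfied.
Quorum: 20% of 18,862 = 3,772.40, rounded up to 3,773; 3,776 present. Satisfied.
Vote: requires three-fourths of all members (18,862); 3/4 of 18862 = 14146.50, rounded up to 14147, so 14,147 needed; 3,776 in favor. Not satisfied.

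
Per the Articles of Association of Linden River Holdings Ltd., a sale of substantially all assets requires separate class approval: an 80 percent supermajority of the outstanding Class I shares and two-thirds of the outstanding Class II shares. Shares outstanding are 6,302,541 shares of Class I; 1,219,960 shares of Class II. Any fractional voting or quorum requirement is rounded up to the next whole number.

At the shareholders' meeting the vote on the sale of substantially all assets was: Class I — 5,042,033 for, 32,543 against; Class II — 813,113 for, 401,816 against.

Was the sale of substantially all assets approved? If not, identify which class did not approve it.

Not approved — the Class II shares did not give the required vote.

Class I: 4/5 of 6302541 = 5042032.80, rounded up to 5042033; 5,042,033 required, 5,042,033 in favor — approved.
Class II: 2/3 of 1219960 = 813306.67, rounded up to 813307; 813,307 required, 813,113 in favor — not approved.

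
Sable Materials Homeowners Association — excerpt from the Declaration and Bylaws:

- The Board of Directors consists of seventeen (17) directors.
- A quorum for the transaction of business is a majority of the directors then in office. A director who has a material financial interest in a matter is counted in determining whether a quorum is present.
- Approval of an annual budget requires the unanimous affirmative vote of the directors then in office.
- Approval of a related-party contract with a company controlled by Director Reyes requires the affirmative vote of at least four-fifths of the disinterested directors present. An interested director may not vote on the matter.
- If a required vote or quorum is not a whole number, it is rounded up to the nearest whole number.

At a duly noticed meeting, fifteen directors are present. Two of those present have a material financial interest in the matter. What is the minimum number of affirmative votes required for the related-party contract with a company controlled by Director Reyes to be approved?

The related-party contract with a company controlled by Director Reyes requires four-fifths of the disinterested directors present (15 − 2 = 13).
4/5 of 13 = 10.40, rounded up to 11.

11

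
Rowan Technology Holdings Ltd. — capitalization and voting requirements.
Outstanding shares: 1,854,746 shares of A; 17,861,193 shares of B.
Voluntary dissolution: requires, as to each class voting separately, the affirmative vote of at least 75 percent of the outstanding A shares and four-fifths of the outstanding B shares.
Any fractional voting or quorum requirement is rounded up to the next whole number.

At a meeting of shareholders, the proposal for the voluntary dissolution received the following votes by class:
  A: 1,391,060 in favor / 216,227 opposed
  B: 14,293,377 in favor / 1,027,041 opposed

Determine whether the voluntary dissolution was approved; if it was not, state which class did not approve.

Approved — every class gave the required vote.

A: 3/4 of 1854746 = 1391059.50, rounded up to 1391060; 1,391,060 required, 1,391,060 in favor — approved.
B: 4/5 of 17861193 = 14288954.40, rounded up to 14288955; 14,288,955 required, 14,293,377 in favor — approved.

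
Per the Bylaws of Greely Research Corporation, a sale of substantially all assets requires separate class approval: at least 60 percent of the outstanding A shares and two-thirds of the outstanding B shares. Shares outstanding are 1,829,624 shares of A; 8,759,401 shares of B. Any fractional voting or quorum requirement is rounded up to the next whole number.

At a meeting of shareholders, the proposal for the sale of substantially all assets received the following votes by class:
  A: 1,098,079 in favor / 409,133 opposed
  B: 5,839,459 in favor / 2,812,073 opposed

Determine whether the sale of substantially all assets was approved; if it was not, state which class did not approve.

A: 3/5 of 1829624 = 1097774.40, rounded up to 1097775; 1,097,775 required, 1,098,079 in favor — approved.
B: 2/3 of 8759401 = 5839600.67, rounded up to 5839601; 5,839,601 required, 5,839,459 in favor — not approved.

Not approved — the B shares did not give the required vote.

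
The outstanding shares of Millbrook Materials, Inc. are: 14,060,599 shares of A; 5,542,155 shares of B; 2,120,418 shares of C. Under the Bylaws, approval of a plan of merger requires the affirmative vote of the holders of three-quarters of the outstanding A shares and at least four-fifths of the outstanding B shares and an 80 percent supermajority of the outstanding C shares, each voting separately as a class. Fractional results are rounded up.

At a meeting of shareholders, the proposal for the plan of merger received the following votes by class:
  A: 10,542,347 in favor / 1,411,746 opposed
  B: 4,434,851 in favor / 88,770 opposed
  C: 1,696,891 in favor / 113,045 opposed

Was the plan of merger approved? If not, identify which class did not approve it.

A: 3/4 of 14060599 = 10545449.25, rounded up to 10545450; 10,545,450 required, 10,542,347 in favor — not approved.
B: 4/5 of 5542155 = 4433724; 4,433,724 required, 4,434,851 in favor — approved.
C: 4/5 of 2120418 = 1696334.40, rounded up to 1696335; 1,696,335 required, 1,696,891 in favor — approved.

Not approved — the A shares did not give the required vote.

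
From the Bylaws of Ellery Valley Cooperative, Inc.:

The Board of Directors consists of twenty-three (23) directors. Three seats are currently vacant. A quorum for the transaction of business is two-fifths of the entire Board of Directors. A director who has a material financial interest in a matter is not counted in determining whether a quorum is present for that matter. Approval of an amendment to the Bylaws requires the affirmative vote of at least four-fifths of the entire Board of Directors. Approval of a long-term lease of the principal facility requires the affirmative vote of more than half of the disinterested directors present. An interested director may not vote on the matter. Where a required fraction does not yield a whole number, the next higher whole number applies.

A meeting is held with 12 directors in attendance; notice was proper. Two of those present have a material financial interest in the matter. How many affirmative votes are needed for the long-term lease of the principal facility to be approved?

6

The long-term lease of the principal facility requires a majority of the disinterested directors present (12 − 2 = 10).
A majority of 10 is 6.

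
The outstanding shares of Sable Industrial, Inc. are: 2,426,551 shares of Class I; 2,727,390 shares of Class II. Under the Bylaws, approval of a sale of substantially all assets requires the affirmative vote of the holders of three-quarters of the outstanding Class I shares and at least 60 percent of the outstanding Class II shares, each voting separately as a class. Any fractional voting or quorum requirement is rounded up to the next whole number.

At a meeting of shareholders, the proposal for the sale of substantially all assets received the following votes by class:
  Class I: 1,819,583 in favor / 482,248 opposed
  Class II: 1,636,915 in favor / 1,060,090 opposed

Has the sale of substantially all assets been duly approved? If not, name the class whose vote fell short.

Not approved — the Class I shares did not give the required vote.

Class I: 3/4 of 2426551 = 1819913.25, rounded up to 1819914; 1,819,914 required, 1,819,583 in favor — not approved.
Class II: 3/5 of 2727390 = 1636434; 1,636,434 required, 1,636,915 in favor — approved.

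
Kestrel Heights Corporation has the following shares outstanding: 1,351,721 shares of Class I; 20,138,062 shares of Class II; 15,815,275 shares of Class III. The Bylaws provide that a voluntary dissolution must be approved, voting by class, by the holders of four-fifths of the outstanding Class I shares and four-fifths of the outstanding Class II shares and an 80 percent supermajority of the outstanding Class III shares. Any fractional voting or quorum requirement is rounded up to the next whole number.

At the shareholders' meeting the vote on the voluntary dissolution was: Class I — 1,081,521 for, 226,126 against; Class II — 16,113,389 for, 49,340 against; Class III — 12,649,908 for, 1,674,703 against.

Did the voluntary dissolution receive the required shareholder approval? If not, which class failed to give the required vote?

Class I: 4/5 of 1351721 = 1081376.80, rounded up to 1081377; 1,081,377 required, 1,081,521 in favor — approved.
Class II: 4/5 of 20138062 = 16110449.60, rounded up to 16110450; 16,110,450 required, 16,113,389 in favor — approved.
Class III: 4/5 of 15815275 = 12652220; 12,652,220 required, 12,649,908 in favor — not approved.

Not approved — the Class III shares did not give the required vote.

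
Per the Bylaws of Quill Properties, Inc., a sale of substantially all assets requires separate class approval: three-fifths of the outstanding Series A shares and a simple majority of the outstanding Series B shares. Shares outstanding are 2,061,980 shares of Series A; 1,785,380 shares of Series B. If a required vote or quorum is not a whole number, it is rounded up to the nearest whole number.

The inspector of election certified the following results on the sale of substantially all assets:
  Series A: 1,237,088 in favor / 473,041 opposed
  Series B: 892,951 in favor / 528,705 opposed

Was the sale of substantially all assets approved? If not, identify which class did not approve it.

Not approved — the Series A shares did not give the required vote.

Series A: 3/5 of 2061980 = 1237188; 1,237,188 required, 1,237,088 in favor — not approved.
Series B: a majority of 1785380 is 892691; 892,691 required, 892,951 in favor — approved.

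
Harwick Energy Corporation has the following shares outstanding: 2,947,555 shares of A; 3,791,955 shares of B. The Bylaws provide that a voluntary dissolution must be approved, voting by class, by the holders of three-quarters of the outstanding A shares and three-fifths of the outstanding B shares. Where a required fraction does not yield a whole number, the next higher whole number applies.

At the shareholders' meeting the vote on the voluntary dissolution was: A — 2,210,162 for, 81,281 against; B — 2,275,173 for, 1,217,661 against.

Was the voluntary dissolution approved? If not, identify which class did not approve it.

Not approved — the A shares did not give the required vote.

A: 3/4 of 2947555 = 2210666.25, rounded up to 2210667; 2,210,667 required, 2,210,162 in favor — not approved.
B: 3/5 of 3791955 = 2275173; 2,275,173 required, 2,275,173 in favor — approved.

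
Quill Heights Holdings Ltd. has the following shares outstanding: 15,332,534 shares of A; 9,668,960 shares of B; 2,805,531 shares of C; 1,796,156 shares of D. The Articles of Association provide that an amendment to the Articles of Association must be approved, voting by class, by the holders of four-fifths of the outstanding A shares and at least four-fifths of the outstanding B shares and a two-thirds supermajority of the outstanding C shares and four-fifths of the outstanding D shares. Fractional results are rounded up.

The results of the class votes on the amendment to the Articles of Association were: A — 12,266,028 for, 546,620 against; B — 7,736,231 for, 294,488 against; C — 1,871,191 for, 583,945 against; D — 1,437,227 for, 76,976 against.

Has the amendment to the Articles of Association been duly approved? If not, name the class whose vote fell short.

Approved — every class gave the required vote.

A: 4/5 of 15332534 = 12266027.20, rounded up to 12266028; 12,266,028 required, 12,266,028 in favor — approved.
B: 4/5 of 9668960 = 7735168; 7,735,168 required, 7,736,231 in favor — approved.
C: 2/3 of 2805531 = 1870354; 1,870,354 required, 1,871,191 in favor — approved.
D: 4/5 of 1796156 = 1436924.80, rounded up to 1436925; 1,436,925 required, 1,437,227 in favor — approved.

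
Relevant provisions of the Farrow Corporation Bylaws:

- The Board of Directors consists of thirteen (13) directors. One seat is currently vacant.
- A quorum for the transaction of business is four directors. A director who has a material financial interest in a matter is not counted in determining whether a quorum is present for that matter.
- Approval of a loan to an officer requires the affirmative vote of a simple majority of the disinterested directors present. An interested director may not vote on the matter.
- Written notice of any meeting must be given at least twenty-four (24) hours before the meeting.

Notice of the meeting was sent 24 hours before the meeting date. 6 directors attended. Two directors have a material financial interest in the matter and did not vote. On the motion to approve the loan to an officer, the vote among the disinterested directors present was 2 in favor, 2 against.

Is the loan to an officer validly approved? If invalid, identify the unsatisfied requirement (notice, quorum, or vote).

Invalid — vote requirement not satisfied.

Notice: 24 hours given; 24 required (24 ≥ 24). Satisfied.
Quorum: 6 present, but the 2 interested directors do not count, leaving 4. Quorum is 4. Satisfied.
Vote: the loan to an officer requires a majority of the disinterested directors present (6 − 2 = 4). A majority of 4 is 3, so 3 affirmative votes are needed; 2 voted in favor. Not satisfied.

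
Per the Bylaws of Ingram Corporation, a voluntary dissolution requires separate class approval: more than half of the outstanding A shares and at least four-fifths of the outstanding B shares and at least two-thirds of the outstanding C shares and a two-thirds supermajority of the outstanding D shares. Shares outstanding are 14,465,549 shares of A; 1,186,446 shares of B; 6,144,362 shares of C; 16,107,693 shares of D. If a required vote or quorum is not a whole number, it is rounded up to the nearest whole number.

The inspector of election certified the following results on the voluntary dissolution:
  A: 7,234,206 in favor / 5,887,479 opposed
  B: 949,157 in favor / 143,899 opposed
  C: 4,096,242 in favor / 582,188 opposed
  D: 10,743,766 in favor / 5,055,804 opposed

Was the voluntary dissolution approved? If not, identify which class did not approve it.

Approved — every class gave the required vote.

A: a majority of 14465549 is 7232775; 7,232,775 required, 7,234,206 in favor — approved.
B: 4/5 of 1186446 = 949156.80, rounded up to 949157; 949,157 required, 949,157 in favor — approved.
C: 2/3 of 6144362 = 4096241.33, rounded up to 4096242; 4,096,242 required, 4,096,242 in favor — approved.
D: 2/3 of 16107693 = 10738462; 10,738,462 required, 10,743,766 in favor — approved.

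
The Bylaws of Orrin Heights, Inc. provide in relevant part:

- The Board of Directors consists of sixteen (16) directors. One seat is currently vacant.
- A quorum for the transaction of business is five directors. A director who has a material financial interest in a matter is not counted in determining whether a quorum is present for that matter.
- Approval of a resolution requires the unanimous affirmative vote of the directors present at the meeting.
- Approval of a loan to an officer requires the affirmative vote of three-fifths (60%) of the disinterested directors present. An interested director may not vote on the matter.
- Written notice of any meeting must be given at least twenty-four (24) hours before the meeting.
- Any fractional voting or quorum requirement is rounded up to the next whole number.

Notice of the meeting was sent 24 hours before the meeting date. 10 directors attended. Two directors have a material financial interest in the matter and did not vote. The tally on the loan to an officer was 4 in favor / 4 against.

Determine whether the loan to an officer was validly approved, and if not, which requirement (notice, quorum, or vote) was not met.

Invalid — vote requirement not satisfied.

Notice: 24 hours given; 24 required (24 ≥ 24). Satisfied.
Quorum: 10 present, but the 2 interested directors do not count, leaving 8. Quorum is 5. Satisfied.
Vote: the loan to an officer requires three-fifths of the disinterested directors present (10 − 2 = 8). 3/5 of 8 = 4.80, rounded up to 5, so 5 affirmative votes are needed; 4 voted in favor. Not satisfied.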